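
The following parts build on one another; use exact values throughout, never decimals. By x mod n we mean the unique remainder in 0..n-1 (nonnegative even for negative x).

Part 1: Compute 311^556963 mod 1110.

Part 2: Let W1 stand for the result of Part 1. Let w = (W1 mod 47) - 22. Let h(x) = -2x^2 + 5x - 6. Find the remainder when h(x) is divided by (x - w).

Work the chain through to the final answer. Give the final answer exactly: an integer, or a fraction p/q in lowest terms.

Part 1: squarings mod 1110: 311^1=311, 311^2=151, 311^4=601, 311^8=451, 311^16=271, 311^32=181, 311^64=571, 311^128=811, 311^256=601, 311^512=451, 311^1024=271, 311^2048=181, 311^4096=571, 311^8192=811, 311^16384=601, 311^32768=451, 311^65536=271, 311^131072=181, 311^262144=571, 311^524288=811; 311^556963 = 311^1 * 311^2 * 311^32 * 311^128 * 311^256 * 311^512 * 311^1024 * 311^2048 * 311^4096 * 311^8192 * 311^16384 * 311^524288 = 701 (mod 1110); answer 701
Part 2: W1 = 701; w = 21; remainder = value at the root: -2*(21)^2 + 5*(21)^1 - 6 = (-882) + (105) + (-6) = -783; answer -783

-783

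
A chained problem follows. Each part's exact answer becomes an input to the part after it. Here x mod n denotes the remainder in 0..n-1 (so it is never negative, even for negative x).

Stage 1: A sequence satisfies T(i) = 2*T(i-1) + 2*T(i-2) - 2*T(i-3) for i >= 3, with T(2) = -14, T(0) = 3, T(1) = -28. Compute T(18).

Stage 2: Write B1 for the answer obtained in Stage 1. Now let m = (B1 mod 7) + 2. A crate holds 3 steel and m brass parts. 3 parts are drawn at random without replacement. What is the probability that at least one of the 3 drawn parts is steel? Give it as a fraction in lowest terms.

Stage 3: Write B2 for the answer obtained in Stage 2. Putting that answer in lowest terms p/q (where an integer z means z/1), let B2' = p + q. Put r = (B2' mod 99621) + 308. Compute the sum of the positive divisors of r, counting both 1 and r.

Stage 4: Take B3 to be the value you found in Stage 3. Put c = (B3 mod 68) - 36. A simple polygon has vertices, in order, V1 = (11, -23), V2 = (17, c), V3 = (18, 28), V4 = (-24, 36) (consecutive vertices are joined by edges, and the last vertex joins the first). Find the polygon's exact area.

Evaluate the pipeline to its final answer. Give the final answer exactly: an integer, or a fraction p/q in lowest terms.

2525/2

Stage 1: T(3) = 2*(-14) + 2*(-28) - 2*(3) = -90; iterating: T(3)=-90, T(4)=-152, T(5)=-456, T(6)=-1036, T(7)=-2680, T(8)=-6520, T(9)=-16328, T(10)=-40336, T(11)=-100288, T(12)=-248592, T(13)=-617088, T(14)=-1530784, T(15)=-3798560, T(16)=-9424512, T(17)=-23384576, T(18)=-58021056; answer -58021056
Stage 2: B1 = -58021056; m = 7; total draws C(10,3) = 120; complement C(7,3) = 35; favorable 120 - 35 = 85; P = 17/24; answer 17/24
Stage 3: B2 = 17/24; threaded value p + q = 41; r = 349; 349 is prime, so its only divisors are 1 and 349; sigma = 1 + 349 = 350; answer 350
Stage 4: B3 = 350; c = -26; cross terms: (11*-26 - 17*-23)=105, (17*28 - 18*-26)=944, (18*36 - -24*28)=1320, (-24*-23 - 11*36)=156; twice the area = |2525| = 2525; area = 2525/2; answer 2525/2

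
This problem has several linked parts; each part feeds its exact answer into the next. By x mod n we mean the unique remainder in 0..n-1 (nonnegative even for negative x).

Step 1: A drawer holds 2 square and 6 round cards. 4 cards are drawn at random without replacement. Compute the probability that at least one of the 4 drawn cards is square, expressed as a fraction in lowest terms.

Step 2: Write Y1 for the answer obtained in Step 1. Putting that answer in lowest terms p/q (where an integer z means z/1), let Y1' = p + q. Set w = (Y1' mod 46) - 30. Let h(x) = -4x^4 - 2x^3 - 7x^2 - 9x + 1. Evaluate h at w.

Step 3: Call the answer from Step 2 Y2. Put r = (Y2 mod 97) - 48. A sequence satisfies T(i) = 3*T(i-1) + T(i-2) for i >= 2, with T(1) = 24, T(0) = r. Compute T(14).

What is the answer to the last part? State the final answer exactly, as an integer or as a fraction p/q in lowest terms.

119247190

Step 1: total draws C(8,4) = 70; complement C(6,4) = 15; favorable 70 - 15 = 55; P = 11/14; answer 11/14
Step 2: Y1 = 11/14; threaded value p + q = 25; w = -5; -4*(-5)^4 - 2*(-5)^3 - 7*(-5)^2 - 9*(-5)^1 + 1 = (-2500) + (250) + (-175) + (45) + (1) = -2379; answer -2379
Step 3: Y2 = -2379; r = -2; T(2) = 3*(24) + 1*(-2) = 70; iterating: T(2)=70, T(3)=234, T(4)=772, T(5)=2550, T(6)=8422, T(7)=27816, T(8)=91870, T(9)=303426, T(10)=1002148, T(11)=3309870, T(12)=10931758, T(13)=36105144, T(14)=119247190; answer 119247190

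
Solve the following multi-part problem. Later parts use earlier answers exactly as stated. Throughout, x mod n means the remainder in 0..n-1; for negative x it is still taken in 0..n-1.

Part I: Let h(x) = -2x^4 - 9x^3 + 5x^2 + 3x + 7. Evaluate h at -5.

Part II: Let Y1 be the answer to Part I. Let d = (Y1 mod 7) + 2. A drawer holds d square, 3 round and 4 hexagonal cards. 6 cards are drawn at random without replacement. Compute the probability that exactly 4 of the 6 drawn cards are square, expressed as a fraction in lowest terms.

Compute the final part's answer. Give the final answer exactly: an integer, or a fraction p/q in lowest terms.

Part I: -2*(-5)^4 - 9*(-5)^3 + 5*(-5)^2 + 3*(-5)^1 + 7 = (-1250) + (1125) + (125) + (-15) + (7) = -8; answer -8
Part II: Y1 = -8; d = 8; total draws C(15,6) = 5005; favorable C(8,4)*C(7,2) = 1470; P = 42/143; answer 42/143

42/143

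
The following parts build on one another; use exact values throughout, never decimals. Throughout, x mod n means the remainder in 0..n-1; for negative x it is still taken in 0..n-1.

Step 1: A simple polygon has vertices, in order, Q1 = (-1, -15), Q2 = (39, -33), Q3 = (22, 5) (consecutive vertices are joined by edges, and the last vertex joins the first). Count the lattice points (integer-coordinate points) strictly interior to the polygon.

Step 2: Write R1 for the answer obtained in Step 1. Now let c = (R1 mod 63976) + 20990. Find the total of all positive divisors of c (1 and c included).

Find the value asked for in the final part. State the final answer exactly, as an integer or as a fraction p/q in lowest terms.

37800

Step 1: cross terms: (-1*-33 - 39*-15)=618, (39*5 - 22*-33)=921, (22*-15 - -1*5)=-325; twice the area = |1214| = 1214; area = 607; boundary points = 2 + 1 + 1 = 4; strictly interior points = area - boundary/2 + 1 = 606; answer 606
Step 2: R1 = 606; c = 21596; 21596 = 2^2 * 5399; sigma = (1 + 2 + 4) * (1 + 5399) = 7 * 5400 = 37800; answer 37800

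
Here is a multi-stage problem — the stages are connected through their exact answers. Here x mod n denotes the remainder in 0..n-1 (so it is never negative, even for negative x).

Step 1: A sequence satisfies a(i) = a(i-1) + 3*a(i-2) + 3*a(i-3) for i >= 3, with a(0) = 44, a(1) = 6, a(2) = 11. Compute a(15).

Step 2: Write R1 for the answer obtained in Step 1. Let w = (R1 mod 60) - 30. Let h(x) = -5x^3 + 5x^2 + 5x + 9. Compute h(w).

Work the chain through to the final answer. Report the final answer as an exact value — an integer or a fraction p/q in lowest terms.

-23026

Step 1: a(3) = 1*(11) + 3*(6) + 3*(44) = 161; iterating: a(3)=161, a(4)=212, a(5)=728, a(6)=1847, a(7)=4667, a(8)=12392, a(9)=31934, a(10)=83111, a(11)=216089, a(12)=561224, a(13)=1458824, a(14)=3790763, a(15)=9850907; answer 9850907
Step 2: R1 = 9850907; w = 17; -5*(17)^3 + 5*(17)^2 + 5*(17)^1 + 9 = (-24565) + (1445) + (85) + (9) = -23026; answer -23026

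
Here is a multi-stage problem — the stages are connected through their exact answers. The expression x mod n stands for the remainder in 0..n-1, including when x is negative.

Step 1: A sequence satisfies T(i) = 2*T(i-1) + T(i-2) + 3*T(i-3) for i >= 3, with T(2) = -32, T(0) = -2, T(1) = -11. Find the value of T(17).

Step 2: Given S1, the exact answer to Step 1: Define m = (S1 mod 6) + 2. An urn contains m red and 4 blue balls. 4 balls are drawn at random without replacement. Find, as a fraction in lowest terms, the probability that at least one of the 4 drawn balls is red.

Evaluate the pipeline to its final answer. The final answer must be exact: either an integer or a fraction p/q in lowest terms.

34/35

Step 1: T(3) = 2*(-32) + 1*(-11) + 3*(-2) = -81; iterating: T(3)=-81, T(4)=-227, T(5)=-631, T(6)=-1732, T(7)=-4776, T(8)=-13177, T(9)=-36326, T(10)=-100157, T(11)=-276171, T(12)=-761477, T(13)=-2099596, T(14)=-5789182, T(15)=-15962391, T(16)=-44012752, T(17)=-121355441; answer -121355441
Step 2: S1 = -121355441; m = 3; total draws C(7,4) = 35; complement C(4,4) = 1; favorable 35 - 1 = 34; P = 34/35; answer 34/35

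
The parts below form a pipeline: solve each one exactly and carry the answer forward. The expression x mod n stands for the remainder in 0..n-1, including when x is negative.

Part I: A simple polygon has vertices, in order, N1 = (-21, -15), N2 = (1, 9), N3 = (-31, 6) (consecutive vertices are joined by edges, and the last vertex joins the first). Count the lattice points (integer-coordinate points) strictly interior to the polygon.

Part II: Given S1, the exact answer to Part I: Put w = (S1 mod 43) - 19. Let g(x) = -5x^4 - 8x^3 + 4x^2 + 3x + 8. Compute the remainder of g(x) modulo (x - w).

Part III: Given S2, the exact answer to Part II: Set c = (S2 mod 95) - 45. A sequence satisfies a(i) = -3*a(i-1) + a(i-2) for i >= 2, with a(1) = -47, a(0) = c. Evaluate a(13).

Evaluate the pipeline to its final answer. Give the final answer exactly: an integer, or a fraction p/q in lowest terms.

Part I: cross terms: (-21*9 - 1*-15)=-174, (1*6 - -31*9)=285, (-31*-15 - -21*6)=591; twice the area = |702| = 702; area = 351; boundary points = 2 + 1 + 1 = 4; strictly interior points = area - boundary/2 + 1 = 350; answer 350
Part II: S1 = 350; w = -13; remainder = value at the root: -5*(-13)^4 - 8*(-13)^3 + 4*(-13)^2 + 3*(-13)^1 + 8 = (-142805) + (17576) + (676) + (-39) + (8) = -124584; answer -124584
Part III: S2 = -124584; c = 11; a(2) = -3*(-47) + 1*(11) = 152; iterating: a(2)=152, a(3)=-503, a(4)=1661, a(5)=-5486, a(6)=18119, a(7)=-59843, a(8)=197648, a(9)=-652787, a(10)=2156009, a(11)=-7120814, a(12)=23518451, a(13)=-77676167; answer -77676167

-77676167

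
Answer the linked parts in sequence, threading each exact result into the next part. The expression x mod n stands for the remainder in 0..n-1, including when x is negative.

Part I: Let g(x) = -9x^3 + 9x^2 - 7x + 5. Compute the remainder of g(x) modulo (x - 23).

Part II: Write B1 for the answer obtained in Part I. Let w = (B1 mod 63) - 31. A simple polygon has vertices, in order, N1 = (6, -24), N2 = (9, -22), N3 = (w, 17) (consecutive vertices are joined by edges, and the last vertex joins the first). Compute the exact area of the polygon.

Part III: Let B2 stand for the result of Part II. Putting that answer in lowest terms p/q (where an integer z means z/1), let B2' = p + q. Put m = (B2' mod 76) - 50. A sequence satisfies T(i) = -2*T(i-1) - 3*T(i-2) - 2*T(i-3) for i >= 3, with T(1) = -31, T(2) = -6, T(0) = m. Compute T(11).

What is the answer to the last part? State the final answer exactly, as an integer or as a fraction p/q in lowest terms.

-2561

Part I: remainder = value at the root: -9*(23)^3 + 9*(23)^2 - 7*(23)^1 + 5 = (-109503) + (4761) + (-161) + (5) = -104898; answer -104898
Part II: B1 = -104898; w = 29; cross terms: (6*-22 - 9*-24)=84, (9*17 - 29*-22)=791, (29*-24 - 6*17)=-798; twice the area = |77| = 77; area = 77/2; answer 77/2
Part III: B2 = 77/2; threaded value p + q = 79; m = -47; T(3) = -2*(-6) - 3*(-31) - 2*(-47) = 199; iterating: T(3)=199, T(4)=-318, T(5)=51, T(6)=454, T(7)=-425, T(8)=-614, T(9)=1595, T(10)=-498, T(11)=-2561; answer -2561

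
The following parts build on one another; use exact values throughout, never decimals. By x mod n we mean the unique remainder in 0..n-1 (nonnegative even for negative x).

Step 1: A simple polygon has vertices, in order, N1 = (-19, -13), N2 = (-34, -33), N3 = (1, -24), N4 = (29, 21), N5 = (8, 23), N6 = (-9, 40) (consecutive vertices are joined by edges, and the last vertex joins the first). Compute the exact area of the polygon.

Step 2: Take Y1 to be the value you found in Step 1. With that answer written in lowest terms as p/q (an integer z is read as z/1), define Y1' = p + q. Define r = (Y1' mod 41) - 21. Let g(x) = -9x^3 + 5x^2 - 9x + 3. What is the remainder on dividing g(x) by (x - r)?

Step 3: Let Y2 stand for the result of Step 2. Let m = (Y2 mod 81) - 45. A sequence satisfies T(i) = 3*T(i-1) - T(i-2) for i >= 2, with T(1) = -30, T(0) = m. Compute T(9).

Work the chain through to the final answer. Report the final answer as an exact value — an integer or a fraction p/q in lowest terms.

-53832

Step 1: cross terms: (-19*-33 - -34*-13)=185, (-34*-24 - 1*-33)=849, (1*21 - 29*-24)=717, (29*23 - 8*21)=499, (8*40 - -9*23)=527, (-9*-13 - -19*40)=877; twice the area = |3654| = 3654; area = 1827; answer 1827
Step 2: Y1 = 1827; threaded value p + q = 1828; r = 3; remainder = value at the root: -9*(3)^3 + 5*(3)^2 - 9*(3)^1 + 3 = (-243) + (45) + (-27) + (3) = -222; answer -222
Step 3: Y2 = -222; m = -24; T(2) = 3*(-30) - 1*(-24) = -66; iterating: T(2)=-66, T(3)=-168, T(4)=-438, T(5)=-1146, T(6)=-3000, T(7)=-7854, T(8)=-20562, T(9)=-53832; answer -53832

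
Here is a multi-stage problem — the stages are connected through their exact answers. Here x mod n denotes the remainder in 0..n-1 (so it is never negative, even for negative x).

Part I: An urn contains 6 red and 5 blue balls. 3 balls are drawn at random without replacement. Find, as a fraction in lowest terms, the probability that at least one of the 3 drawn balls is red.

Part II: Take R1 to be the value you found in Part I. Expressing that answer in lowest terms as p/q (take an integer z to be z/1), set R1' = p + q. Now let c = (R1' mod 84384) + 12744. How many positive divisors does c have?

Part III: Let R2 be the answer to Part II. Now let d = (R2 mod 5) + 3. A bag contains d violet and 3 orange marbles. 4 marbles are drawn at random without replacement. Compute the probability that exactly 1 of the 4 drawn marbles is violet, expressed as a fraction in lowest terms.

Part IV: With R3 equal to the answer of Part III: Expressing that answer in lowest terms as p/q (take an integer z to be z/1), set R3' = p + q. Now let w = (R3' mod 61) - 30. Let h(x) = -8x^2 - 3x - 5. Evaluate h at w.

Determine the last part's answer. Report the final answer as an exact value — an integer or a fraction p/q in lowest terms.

Part I: total draws C(11,3) = 165; complement C(5,3) = 10; favorable 165 - 10 = 155; P = 31/33; answer 31/33
Part II: R1 = 31/33; threaded value p + q = 64; c = 12808; 12808 = 2^3 * 1601; number of divisors = (3+1) * (1+1) = 8; answer 8
Part III: R2 = 8; d = 6; total draws C(9,4) = 126; favorable C(6,1)*C(3,3) = 6; P = 1/21; answer 1/21
Part IV: R3 = 1/21; threaded value p + q = 22; w = -8; -8*(-8)^2 - 3*(-8)^1 - 5 = (-512) + (24) + (-5) = -493; answer -493

-493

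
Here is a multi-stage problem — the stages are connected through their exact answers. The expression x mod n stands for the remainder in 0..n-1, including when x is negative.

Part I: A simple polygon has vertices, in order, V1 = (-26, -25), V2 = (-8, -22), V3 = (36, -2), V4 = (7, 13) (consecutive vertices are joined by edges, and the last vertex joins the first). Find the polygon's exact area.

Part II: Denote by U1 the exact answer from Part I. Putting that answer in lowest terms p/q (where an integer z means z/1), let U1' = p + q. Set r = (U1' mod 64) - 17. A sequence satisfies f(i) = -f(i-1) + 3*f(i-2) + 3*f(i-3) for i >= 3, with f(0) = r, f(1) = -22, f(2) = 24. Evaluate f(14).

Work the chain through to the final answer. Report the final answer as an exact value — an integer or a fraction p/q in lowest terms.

6576

Part I: cross terms: (-26*-22 - -8*-25)=372, (-8*-2 - 36*-22)=808, (36*13 - 7*-2)=482, (7*-25 - -26*13)=163; twice the area = |1825| = 1825; area = 1825/2; answer 1825/2
Part II: U1 = 1825/2; threaded value p + q = 1827; r = 18; f(3) = -1*(24) + 3*(-22) + 3*(18) = -36; iterating: f(3)=-36, f(4)=42, f(5)=-78, f(6)=96, f(7)=-204, f(8)=258, f(9)=-582, f(10)=744, f(11)=-1716, f(12)=2202, f(13)=-5118, f(14)=6576; answer 6576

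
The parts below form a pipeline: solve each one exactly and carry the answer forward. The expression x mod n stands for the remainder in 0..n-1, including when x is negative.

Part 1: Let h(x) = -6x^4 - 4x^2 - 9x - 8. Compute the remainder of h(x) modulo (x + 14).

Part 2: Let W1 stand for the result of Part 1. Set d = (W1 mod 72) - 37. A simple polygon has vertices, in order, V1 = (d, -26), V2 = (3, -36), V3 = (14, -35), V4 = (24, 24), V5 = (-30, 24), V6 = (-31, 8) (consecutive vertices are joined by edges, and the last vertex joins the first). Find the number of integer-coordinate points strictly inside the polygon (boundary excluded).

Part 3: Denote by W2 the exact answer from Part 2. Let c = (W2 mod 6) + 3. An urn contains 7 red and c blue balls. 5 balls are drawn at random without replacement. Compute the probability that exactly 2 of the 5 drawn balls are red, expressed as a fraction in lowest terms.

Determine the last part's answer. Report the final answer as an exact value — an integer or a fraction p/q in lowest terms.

Part 1: remainder = value at the root: -6*(-14)^4 - 4*(-14)^2 - 9*(-14)^1 - 8 = (-230496) + (-784) + (126) + (-8) = -231162; answer -231162
Part 2: W1 = -231162; d = -7; cross terms: (-7*-36 - 3*-26)=330, (3*-35 - 14*-36)=399, (14*24 - 24*-35)=1176, (24*24 - -30*24)=1296, (-30*8 - -31*24)=504, (-31*-26 - -7*8)=862; twice the area = |4567| = 4567; area = 4567/2; boundary points = 10 + 1 + 1 + 54 + 1 + 2 = 69; strictly interior points = area - boundary/2 + 1 = 2250; answer 2250
Part 3: W2 = 2250; c = 3; total draws C(10,5) = 252; favorable C(7,2)*C(3,3) = 21; P = 1/12; answer 1/12

1/12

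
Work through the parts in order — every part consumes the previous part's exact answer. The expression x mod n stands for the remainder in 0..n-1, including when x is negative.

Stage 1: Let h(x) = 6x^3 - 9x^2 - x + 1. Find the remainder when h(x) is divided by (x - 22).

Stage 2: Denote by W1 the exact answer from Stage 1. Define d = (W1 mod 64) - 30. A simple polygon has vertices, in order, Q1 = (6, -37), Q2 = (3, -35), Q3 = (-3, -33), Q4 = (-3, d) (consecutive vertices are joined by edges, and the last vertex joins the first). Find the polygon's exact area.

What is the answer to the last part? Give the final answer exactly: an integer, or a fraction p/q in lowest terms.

Stage 1: remainder = value at the root: 6*(22)^3 - 9*(22)^2 - 1*(22)^1 + 1 = (63888) + (-4356) + (-22) + (1) = 59511; answer 59511
Stage 2: W1 = 59511; d = 25; cross terms: (6*-35 - 3*-37)=-99, (3*-33 - -3*-35)=-204, (-3*25 - -3*-33)=-174, (-3*-37 - 6*25)=-39; twice the area = |-516| = 516; area = 258; answer 258

258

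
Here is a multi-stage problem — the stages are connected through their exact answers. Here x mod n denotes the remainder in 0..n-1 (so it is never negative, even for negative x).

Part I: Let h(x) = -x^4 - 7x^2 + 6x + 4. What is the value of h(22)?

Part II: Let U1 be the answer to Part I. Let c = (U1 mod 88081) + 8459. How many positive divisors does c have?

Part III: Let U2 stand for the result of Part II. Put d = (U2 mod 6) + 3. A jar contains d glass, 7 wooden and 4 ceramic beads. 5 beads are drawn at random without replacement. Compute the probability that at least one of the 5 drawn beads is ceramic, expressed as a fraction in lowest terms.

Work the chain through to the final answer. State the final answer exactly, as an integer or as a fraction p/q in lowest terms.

469/612

Part I: -1*(22)^4 - 7*(22)^2 + 6*(22)^1 + 4 = (-234256) + (-3388) + (132) + (4) = -237508; answer -237508
Part II: U1 = -237508; c = 35194; 35194 = 2 * 17597; number of divisors = (1+1) * (1+1) = 4; answer 4
Part III: U2 = 4; d = 7; total draws C(18,5) = 8568; complement C(14,5) = 2002; favorable 8568 - 2002 = 6566; P = 469/612; answer 469/612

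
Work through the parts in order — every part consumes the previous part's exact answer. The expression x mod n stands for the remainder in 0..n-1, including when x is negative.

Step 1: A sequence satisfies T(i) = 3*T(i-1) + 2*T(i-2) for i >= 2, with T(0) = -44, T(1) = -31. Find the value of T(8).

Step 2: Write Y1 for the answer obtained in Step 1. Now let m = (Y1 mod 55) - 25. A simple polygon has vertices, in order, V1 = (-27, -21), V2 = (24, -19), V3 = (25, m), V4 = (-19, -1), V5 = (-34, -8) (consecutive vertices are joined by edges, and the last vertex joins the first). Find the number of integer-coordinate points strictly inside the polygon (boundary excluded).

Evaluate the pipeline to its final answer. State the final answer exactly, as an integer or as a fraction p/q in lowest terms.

653

Step 1: T(2) = 3*(-31) + 2*(-44) = -181; iterating: T(2)=-181, T(3)=-605, T(4)=-2177, T(5)=-7741, T(6)=-27577, T(7)=-98213, T(8)=-349793; answer -349793
Step 2: Y1 = -349793; m = -18; cross terms: (-27*-19 - 24*-21)=1017, (24*-18 - 25*-19)=43, (25*-1 - -19*-18)=-367, (-19*-8 - -34*-1)=118, (-34*-21 - -27*-8)=498; twice the area = |1309| = 1309; area = 1309/2; boundary points = 1 + 1 + 1 + 1 + 1 = 5; strictly interior points = area - boundary/2 + 1 = 653; answer 653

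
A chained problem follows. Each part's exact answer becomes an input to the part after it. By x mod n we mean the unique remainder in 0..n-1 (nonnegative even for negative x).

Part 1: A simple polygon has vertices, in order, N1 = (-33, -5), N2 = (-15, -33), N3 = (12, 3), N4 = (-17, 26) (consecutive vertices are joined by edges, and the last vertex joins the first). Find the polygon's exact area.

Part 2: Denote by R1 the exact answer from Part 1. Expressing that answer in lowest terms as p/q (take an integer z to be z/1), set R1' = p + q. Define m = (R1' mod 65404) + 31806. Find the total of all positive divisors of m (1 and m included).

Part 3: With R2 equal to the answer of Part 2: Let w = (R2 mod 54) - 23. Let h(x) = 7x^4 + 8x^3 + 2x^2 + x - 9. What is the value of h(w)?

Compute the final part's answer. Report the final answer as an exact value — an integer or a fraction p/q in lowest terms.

Part 1: cross terms: (-33*-33 - -15*-5)=1014, (-15*3 - 12*-33)=351, (12*26 - -17*3)=363, (-17*-5 - -33*26)=943; twice the area = |2671| = 2671; area = 2671/2; answer 2671/2
Part 2: R1 = 2671/2; threaded value p + q = 2673; m = 34479; 34479 = 3^3 * 1277; sigma = (1 + 3 + 9 + 27) * (1 + 1277) = 40 * 1278 = 51120; answer 51120
Part 3: R2 = 51120; w = 13; 7*(13)^4 + 8*(13)^3 + 2*(13)^2 + 1*(13)^1 - 9 = (199927) + (17576) + (338) + (13) + (-9) = 217845; answer 217845

217845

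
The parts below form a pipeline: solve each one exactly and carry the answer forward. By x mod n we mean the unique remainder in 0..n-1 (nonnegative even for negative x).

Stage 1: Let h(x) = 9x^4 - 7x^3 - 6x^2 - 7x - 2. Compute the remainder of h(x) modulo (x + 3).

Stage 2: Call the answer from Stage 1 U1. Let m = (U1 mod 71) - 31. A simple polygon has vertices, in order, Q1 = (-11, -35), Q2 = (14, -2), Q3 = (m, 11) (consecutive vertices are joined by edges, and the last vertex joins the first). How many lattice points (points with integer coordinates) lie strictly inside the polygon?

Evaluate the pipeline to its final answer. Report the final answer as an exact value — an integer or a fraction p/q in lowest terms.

393

Stage 1: remainder = value at the root: 9*(-3)^4 - 7*(-3)^3 - 6*(-3)^2 - 7*(-3)^1 - 2 = (729) + (189) + (-54) + (21) + (-2) = 883; answer 883
Stage 2: U1 = 883; m = 0; cross terms: (-11*-2 - 14*-35)=512, (14*11 - 0*-2)=154, (0*-35 - -11*11)=121; twice the area = |787| = 787; area = 787/2; boundary points = 1 + 1 + 1 = 3; strictly interior points = area - boundary/2 + 1 = 393; answer 393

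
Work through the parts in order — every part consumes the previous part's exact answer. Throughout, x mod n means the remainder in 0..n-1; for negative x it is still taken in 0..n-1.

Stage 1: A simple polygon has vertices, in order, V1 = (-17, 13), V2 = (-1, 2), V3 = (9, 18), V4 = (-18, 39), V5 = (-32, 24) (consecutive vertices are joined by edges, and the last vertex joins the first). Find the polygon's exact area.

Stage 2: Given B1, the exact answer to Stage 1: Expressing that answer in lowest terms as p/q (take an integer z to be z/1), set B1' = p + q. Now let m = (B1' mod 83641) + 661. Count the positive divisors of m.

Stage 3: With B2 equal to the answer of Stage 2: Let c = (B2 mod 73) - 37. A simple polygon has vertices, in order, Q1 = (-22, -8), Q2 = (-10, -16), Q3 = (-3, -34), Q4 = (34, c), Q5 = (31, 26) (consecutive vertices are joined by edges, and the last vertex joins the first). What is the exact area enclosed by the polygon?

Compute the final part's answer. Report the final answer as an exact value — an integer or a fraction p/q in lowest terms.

Stage 1: cross terms: (-17*2 - -1*13)=-21, (-1*18 - 9*2)=-36, (9*39 - -18*18)=675, (-18*24 - -32*39)=816, (-32*13 - -17*24)=-8; twice the area = |1426| = 1426; area = 713; answer 713
Stage 2: B1 = 713; threaded value p + q = 714; m = 1375; 1375 = 5^3 * 11; number of divisors = (3+1) * (1+1) = 8; answer 8
Stage 3: B2 = 8; c = -29; cross terms: (-22*-16 - -10*-8)=272, (-10*-34 - -3*-16)=292, (-3*-29 - 34*-34)=1243, (34*26 - 31*-29)=1783, (31*-8 - -22*26)=324; twice the area = |3914| = 3914; area = 1957; answer 1957

1957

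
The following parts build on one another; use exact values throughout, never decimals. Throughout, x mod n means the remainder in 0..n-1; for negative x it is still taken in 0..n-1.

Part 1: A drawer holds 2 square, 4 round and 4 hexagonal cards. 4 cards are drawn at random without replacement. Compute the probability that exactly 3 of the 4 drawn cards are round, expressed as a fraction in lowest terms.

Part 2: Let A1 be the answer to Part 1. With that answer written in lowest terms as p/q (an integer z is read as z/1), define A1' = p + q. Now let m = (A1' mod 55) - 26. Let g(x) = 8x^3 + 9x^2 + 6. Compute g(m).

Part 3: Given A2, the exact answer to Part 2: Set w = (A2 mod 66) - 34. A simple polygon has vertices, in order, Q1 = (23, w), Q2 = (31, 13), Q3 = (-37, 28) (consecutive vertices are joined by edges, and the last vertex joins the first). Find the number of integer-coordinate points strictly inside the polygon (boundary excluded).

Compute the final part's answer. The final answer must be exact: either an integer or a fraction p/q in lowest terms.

670

Part 1: total draws C(10,4) = 210; favorable C(4,3)*C(6,1) = 24; P = 4/35; answer 4/35
Part 2: A1 = 4/35; threaded value p + q = 39; m = 13; 8*(13)^3 + 9*(13)^2 + 6 = (17576) + (1521) + (6) = 19103; answer 19103
Part 3: A2 = 19103; w = -5; cross terms: (23*13 - 31*-5)=454, (31*28 - -37*13)=1349, (-37*-5 - 23*28)=-459; twice the area = |1344| = 1344; area = 672; boundary points = 2 + 1 + 3 = 6; strictly interior points = area - boundary/2 + 1 = 670; answer 670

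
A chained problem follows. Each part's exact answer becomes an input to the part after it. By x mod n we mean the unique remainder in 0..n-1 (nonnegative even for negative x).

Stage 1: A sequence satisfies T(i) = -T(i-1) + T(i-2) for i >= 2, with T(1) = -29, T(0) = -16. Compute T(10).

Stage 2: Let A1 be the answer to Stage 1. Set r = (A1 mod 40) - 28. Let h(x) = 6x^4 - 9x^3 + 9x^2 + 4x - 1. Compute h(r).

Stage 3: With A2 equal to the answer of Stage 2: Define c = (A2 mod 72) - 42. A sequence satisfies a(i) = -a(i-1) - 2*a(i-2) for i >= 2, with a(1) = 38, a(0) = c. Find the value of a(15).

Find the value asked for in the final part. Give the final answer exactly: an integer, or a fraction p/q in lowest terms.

-652

Stage 1: T(2) = -1*(-29) + 1*(-16) = 13; iterating: T(2)=13, T(3)=-42, T(4)=55, T(5)=-97, T(6)=152, T(7)=-249, T(8)=401, T(9)=-650, T(10)=1051; answer 1051
Stage 2: A1 = 1051; r = -17; 6*(-17)^4 - 9*(-17)^3 + 9*(-17)^2 + 4*(-17)^1 - 1 = (501126) + (44217) + (2601) + (-68) + (-1) = 547875; answer 547875
Stage 3: A2 = 547875; c = -15; a(2) = -1*(38) - 2*(-15) = -8; iterating: a(2)=-8, a(3)=-68, a(4)=84, a(5)=52, a(6)=-220, a(7)=116, a(8)=324, a(9)=-556, a(10)=-92, a(11)=1204, a(12)=-1020, a(13)=-1388, a(14)=3428, a(15)=-652; answer -652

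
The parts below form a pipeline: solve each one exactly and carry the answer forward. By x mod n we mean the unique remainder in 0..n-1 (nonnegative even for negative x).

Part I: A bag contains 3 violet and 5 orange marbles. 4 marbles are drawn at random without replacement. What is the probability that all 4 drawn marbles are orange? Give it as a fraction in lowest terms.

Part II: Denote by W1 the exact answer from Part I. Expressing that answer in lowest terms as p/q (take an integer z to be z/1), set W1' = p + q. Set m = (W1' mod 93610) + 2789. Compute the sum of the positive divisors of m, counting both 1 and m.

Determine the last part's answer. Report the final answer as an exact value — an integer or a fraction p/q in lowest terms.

4914

Part I: total draws C(8,4) = 70; favorable C(5,4) = 5; P = 1/14; answer 1/14
Part II: W1 = 1/14; threaded value p + q = 15; m = 2804; 2804 = 2^2 * 701; sigma = (1 + 2 + 4) * (1 + 701) = 7 * 702 = 4914; answer 4914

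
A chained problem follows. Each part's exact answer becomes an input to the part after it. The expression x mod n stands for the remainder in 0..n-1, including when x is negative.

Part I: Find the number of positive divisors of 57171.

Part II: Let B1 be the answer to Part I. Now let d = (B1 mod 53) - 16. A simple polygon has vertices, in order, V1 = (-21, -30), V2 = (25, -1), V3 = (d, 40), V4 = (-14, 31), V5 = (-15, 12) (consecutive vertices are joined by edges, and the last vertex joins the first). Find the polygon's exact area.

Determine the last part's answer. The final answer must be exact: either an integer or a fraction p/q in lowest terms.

Part I: 57171 = 3 * 17 * 19 * 59; number of divisors = (1+1) * (1+1) * (1+1) * (1+1) = 16; answer 16
Part II: B1 = 16; d = 0; cross terms: (-21*-1 - 25*-30)=771, (25*40 - 0*-1)=1000, (0*31 - -14*40)=560, (-14*12 - -15*31)=297, (-15*-30 - -21*12)=702; twice the area = |3330| = 3330; area = 1665; answer 1665

1665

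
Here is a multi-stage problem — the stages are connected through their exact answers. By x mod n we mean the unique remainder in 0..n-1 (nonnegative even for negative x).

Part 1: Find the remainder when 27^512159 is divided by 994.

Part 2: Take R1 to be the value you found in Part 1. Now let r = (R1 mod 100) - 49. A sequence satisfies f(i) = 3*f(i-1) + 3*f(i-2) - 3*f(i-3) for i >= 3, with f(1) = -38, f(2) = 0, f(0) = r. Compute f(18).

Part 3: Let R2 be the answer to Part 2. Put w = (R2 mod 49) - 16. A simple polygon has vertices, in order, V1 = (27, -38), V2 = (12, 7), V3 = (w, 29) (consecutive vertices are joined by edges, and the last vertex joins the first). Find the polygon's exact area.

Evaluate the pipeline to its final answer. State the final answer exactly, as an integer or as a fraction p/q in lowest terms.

Part 1: squarings mod 994: 27^1=27, 27^2=729, 27^4=645, 27^8=533, 27^16=799, 27^32=253, 27^64=393, 27^128=379, 27^256=505, 27^512=561, 27^1024=617, 27^2048=981, 27^4096=169, 27^8192=729, 27^16384=645, 27^32768=533, 27^65536=799, 27^131072=253, 27^262144=393; 27^512159 = 27^1 * 27^2 * 27^4 * 27^8 * 27^16 * 27^128 * 27^4096 * 27^16384 * 27^32768 * 27^65536 * 27^131072 * 27^262144 = 503 (mod 994); answer 503
Part 2: R1 = 503; r = -46; f(3) = 3*(0) + 3*(-38) - 3*(-46) = 24; iterating: f(3)=24, f(4)=186, f(5)=630, f(6)=2376, f(7)=8460, f(8)=30618, f(9)=110106, f(10)=396792, f(11)=1428840, f(12)=5146578, f(13)=18535878, f(14)=66760848, f(15)=240450444, f(16)=866026242, f(17)=3119147514, f(18)=11234169936; answer 11234169936
Part 3: R2 = 11234169936; w = -6; cross terms: (27*7 - 12*-38)=645, (12*29 - -6*7)=390, (-6*-38 - 27*29)=-555; twice the area = |480| = 480; area = 240; answer 240

240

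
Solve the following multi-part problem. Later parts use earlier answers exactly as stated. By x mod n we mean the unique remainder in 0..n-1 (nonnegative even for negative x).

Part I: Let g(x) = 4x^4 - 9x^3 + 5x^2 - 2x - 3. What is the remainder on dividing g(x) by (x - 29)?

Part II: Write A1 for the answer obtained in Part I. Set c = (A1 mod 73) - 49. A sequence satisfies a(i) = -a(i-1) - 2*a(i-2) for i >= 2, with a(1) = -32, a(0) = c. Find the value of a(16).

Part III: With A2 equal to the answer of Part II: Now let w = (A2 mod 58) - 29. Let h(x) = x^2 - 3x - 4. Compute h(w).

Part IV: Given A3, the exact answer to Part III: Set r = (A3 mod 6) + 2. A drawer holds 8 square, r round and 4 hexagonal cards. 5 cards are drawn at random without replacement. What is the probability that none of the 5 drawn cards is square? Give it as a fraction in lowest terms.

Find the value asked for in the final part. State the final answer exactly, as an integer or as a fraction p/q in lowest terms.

3/1001

Part I: remainder = value at the root: 4*(29)^4 - 9*(29)^3 + 5*(29)^2 - 2*(29)^1 - 3 = (2829124) + (-219501) + (4205) + (-58) + (-3) = 2613767; answer 2613767
Part II: A1 = 2613767; c = -47; a(2) = -1*(-32) - 2*(-47) = 126; iterating: a(2)=126, a(3)=-62, a(4)=-190, a(5)=314, a(6)=66, a(7)=-694, a(8)=562, a(9)=826, a(10)=-1950, a(11)=298, a(12)=3602, a(13)=-4198, a(14)=-3006, a(15)=11402, a(16)=-5390; answer -5390
Part III: A2 = -5390; w = -25; 1*(-25)^2 - 3*(-25)^1 - 4 = (625) + (75) + (-4) = 696; answer 696
Part IV: A3 = 696; r = 2; total draws C(14,5) = 2002; favorable C(6,5) = 6; P = 3/1001; answer 3/1001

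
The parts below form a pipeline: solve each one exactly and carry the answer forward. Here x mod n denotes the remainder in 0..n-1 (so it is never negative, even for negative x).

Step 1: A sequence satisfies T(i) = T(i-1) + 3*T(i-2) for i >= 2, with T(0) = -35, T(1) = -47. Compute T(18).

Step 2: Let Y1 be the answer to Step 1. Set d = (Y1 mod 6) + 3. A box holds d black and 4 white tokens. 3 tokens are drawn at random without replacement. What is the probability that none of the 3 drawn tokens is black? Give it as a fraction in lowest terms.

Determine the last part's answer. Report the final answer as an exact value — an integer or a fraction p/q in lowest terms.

Step 1: T(2) = 1*(-47) + 3*(-35) = -152; iterating: T(2)=-152, T(3)=-293, T(4)=-749, T(5)=-1628, T(6)=-3875, T(7)=-8759, T(8)=-20384, T(9)=-46661, T(10)=-107813, T(11)=-247796, T(12)=-571235, T(13)=-1314623, T(14)=-3028328, T(15)=-6972197, T(16)=-16057181, T(17)=-36973772, T(18)=-85145315; answer -85145315
Step 2: Y1 = -85145315; d = 4; total draws C(8,3) = 56; favorable C(4,3) = 4; P = 1/14; answer 1/14

1/14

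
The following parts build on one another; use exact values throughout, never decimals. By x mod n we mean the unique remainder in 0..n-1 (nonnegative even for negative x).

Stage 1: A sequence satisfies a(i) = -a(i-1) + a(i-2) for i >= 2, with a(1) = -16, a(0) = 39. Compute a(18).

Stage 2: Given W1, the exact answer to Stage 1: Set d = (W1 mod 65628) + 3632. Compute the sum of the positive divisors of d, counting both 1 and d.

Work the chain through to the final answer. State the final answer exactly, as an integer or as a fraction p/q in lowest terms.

55512

Stage 1: a(2) = -1*(-16) + 1*(39) = 55; iterating: a(2)=55, a(3)=-71, a(4)=126, a(5)=-197, a(6)=323, a(7)=-520, a(8)=843, a(9)=-1363, a(10)=2206, a(11)=-3569, a(12)=5775, a(13)=-9344, a(14)=15119, a(15)=-24463, a(16)=39582, a(17)=-64045, a(18)=103627; answer 103627
Stage 2: W1 = 103627; d = 41631; 41631 = 3 * 13877; sigma = (1 + 3) * (1 + 13877) = 4 * 13878 = 55512; answer 55512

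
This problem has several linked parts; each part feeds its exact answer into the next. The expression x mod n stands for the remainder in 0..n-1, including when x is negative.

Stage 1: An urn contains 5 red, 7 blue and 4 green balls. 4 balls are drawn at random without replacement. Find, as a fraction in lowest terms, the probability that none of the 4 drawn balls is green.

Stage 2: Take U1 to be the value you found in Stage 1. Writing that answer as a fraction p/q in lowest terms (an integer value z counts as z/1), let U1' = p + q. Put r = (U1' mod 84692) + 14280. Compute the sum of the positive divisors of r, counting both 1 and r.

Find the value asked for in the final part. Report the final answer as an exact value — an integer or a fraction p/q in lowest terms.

Stage 1: total draws C(16,4) = 1820; favorable C(12,4) = 495; P = 99/364; answer 99/364
Stage 2: U1 = 99/364; threaded value p + q = 463; r = 14743; 14743 = 23 * 641; sigma = (1 + 23) * (1 + 641) = 24 * 642 = 15408; answer 15408

15408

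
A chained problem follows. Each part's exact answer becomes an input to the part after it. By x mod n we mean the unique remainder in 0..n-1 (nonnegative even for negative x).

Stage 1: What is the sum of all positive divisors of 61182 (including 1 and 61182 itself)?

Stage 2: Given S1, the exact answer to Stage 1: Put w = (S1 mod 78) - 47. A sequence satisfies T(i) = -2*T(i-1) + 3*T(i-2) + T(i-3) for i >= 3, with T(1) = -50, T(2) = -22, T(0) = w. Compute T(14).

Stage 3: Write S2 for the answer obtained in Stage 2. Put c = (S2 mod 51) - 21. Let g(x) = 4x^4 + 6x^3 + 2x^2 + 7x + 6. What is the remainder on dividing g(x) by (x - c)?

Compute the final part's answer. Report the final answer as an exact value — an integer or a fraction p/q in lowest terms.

Stage 1: 61182 = 2 * 3^3 * 11 * 103; sigma = (1 + 2) * (1 + 3 + 9 + 27) * (1 + 11) * (1 + 103) = 3 * 40 * 12 * 104 = 149760; answer 149760
Stage 2: S1 = 149760; w = -47; T(3) = -2*(-22) + 3*(-50) + 1*(-47) = -153; iterating: T(3)=-153, T(4)=190, T(5)=-861, T(6)=2139, T(7)=-6671, T(8)=18898, T(9)=-55670, T(10)=161363, T(11)=-470838, T(12)=1370095, T(13)=-3991341, T(14)=11622129; answer 11622129
Stage 3: S2 = 11622129; c = 24; remainder = value at the root: 4*(24)^4 + 6*(24)^3 + 2*(24)^2 + 7*(24)^1 + 6 = (1327104) + (82944) + (1152) + (168) + (6) = 1411374; answer 1411374

1411374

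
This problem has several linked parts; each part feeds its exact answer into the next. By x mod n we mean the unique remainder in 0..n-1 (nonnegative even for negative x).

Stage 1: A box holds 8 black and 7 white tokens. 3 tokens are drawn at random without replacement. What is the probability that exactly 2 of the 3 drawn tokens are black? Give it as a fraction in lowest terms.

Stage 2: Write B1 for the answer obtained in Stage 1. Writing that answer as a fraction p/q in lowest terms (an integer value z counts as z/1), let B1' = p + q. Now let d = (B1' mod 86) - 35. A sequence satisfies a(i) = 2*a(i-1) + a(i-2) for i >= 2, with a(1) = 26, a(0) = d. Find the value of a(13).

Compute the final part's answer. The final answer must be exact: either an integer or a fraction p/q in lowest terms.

Stage 1: total draws C(15,3) = 455; favorable C(8,2)*C(7,1) = 196; P = 28/65; answer 28/65
Stage 2: B1 = 28/65; threaded value p + q = 93; d = -28; a(2) = 2*(26) + 1*(-28) = 24; iterating: a(2)=24, a(3)=74, a(4)=172, a(5)=418, a(6)=1008, a(7)=2434, a(8)=5876, a(9)=14186, a(10)=34248, a(11)=82682, a(12)=199612, a(13)=481906; answer 481906

481906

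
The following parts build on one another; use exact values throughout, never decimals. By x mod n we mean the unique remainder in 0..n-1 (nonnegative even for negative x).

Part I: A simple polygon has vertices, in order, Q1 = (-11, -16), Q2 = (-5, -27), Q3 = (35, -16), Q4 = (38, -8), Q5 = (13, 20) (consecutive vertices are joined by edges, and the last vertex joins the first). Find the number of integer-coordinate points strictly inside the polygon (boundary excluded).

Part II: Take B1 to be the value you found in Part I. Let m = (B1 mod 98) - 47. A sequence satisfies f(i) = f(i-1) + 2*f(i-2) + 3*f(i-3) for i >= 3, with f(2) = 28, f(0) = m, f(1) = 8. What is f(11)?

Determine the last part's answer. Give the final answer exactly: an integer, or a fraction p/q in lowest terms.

40103

Part I: cross terms: (-11*-27 - -5*-16)=217, (-5*-16 - 35*-27)=1025, (35*-8 - 38*-16)=328, (38*20 - 13*-8)=864, (13*-16 - -11*20)=12; twice the area = |2446| = 2446; area = 1223; boundary points = 1 + 1 + 1 + 1 + 12 = 16; strictly interior points = area - boundary/2 + 1 = 1216; answer 1216
Part II: B1 = 1216; m = -7; f(3) = 1*(28) + 2*(8) + 3*(-7) = 23; iterating: f(3)=23, f(4)=103, f(5)=233, f(6)=508, f(7)=1283, f(8)=2998, f(9)=7088, f(10)=16933, f(11)=40103; answer 40103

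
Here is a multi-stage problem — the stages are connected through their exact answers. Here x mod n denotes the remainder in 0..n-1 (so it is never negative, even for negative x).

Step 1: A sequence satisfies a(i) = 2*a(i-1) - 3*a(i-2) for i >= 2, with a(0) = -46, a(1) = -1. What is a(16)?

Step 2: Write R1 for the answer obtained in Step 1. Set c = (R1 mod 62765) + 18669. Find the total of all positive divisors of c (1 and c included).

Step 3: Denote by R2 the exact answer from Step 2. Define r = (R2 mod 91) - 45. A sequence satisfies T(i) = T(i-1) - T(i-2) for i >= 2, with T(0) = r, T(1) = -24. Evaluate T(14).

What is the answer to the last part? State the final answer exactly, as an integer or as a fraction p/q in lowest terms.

Step 1: a(2) = 2*(-1) - 3*(-46) = 136; iterating: a(2)=136, a(3)=275, a(4)=142, a(5)=-541, a(6)=-1508, a(7)=-1393, a(8)=1738, a(9)=7655, a(10)=10096, a(11)=-2773, a(12)=-35834, a(13)=-63349, a(14)=-19196, a(15)=151655, a(16)=360898; answer 360898
Step 2: R1 = 360898; c = 65742; 65742 = 2 * 3 * 10957; sigma = (1 + 2) * (1 + 3) * (1 + 10957) = 3 * 4 * 10958 = 131496; answer 131496
Step 3: R2 = 131496; r = -44; T(2) = 1*(-24) - 1*(-44) = 20; iterating: T(2)=20, T(3)=44, T(4)=24, T(5)=-20, T(6)=-44, T(7)=-24, T(8)=20, T(9)=44, T(10)=24, T(11)=-20, T(12)=-44, T(13)=-24, T(14)=20; answer 20

20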